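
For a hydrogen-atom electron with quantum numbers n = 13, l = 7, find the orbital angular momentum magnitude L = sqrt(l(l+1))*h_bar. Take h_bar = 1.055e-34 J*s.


L = sqrt(l*(l+1)) * h_bar
= sqrt(7 * 8) * 1.055e-34
= sqrt(56) * 1.055e-34
= 7.4833 * 1.055e-34
= 7.8949e-34 J*s

7.8949e-34


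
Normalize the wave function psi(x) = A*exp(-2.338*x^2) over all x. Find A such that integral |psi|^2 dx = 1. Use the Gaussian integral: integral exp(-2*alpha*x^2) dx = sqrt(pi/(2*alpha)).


integral |psi|^2 dx = A^2 * sqrt(pi/(2*alpha)) = 1
A^2 = sqrt(2*alpha/pi)
= sqrt(2 * 2.338 / pi)
= 1.220007
A = sqrt(1.220007)
= 1.1045

1.1045


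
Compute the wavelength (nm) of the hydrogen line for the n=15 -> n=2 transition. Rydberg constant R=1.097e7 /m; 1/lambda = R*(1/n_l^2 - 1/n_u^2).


1/lambda = R * (1/n_l^2 - 1/n_u^2)
= 1.097e7 * (1/2^2 - 1/15^2)
= 1.097e7 * (0.25 - 0.004444)
= 1.097e7 * 0.245556
= 2.6937e+06 /m
lambda = 1 / 2.6937e+06 = 371.2305 nm

371.2305


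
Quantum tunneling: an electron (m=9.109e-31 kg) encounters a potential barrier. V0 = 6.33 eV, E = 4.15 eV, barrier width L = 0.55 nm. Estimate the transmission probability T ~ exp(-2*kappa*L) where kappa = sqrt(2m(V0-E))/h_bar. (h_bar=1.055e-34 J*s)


V0 - E = 2.18 eV = 3.4924e-19 J
kappa = sqrt(2 * m * (V0-E)) / h_bar
= sqrt(2 * 9.109e-31 * 3.4924e-19) / 1.055e-34
= 7.5606e+09 /m
2*kappa*L = 2 * 7.5606e+09 * 0.55e-9
= 8.3167
T = exp(-8.3167) = 2.444055e-04

2.444055e-04


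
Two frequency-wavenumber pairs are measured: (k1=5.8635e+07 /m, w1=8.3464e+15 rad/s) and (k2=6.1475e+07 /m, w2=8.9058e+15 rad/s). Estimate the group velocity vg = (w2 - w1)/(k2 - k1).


vg = (w2 - w1) / (k2 - k1)
= (8.9058e+15 - 8.3464e+15) / (6.1475e+07 - 5.8635e+07)
= 5.5940e+14 / 2.8400e+06
= 1.9697e+08 m/s

1.9697e+08


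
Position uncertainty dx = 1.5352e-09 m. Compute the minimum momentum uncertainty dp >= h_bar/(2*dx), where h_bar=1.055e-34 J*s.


dp = h_bar / (2 * dx)
= 1.055e-34 / (2 * 1.5352e-09)
= 1.055e-34 / 3.0704e-09
= 3.4360e-26 kg*m/s

3.4360e-26


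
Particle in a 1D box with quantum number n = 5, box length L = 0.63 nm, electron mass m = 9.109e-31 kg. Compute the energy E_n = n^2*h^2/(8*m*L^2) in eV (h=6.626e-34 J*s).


E = n^2 * h^2 / (8 * m * L^2)
= 5^2 * (6.626e-34)^2 / (8 * 9.109e-31 * (0.63e-9)^2)
= 25 * 4.3904e-67 / (8 * 9.109e-31 * 3.9690e-19)
= 3.7949e-18 J
= 23.6886 eV

23.6886


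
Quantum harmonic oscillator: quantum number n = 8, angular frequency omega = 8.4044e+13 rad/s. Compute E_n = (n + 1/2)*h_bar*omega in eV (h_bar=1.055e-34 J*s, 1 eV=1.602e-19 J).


E = (n + 1/2) * h_bar * omega
= (8 + 0.5) * 1.055e-34 * 8.4044e+13
= 8.5 * 8.8666e-21
= 7.5366e-20 J
= 0.4705 eV

0.4705


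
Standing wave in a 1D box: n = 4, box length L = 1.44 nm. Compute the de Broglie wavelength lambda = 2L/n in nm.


lambda = 2L / n
= 2 * 1.44 / 4
= 2.88 / 4
= 0.72 nm

0.72


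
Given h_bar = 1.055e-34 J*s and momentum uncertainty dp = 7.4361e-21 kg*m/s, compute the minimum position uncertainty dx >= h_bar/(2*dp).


dx = h_bar / (2 * dp)
= 1.055e-34 / (2 * 7.4361e-21)
= 1.055e-34 / 1.4872e-20
= 7.0938e-15 m

7.0938e-15


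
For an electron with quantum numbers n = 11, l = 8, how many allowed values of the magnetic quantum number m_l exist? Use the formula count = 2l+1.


m_l ranges from -l to +l in integer steps
So m_l goes from -8 to +8
Count = 2l + 1 = 2*8 + 1
= 17

17


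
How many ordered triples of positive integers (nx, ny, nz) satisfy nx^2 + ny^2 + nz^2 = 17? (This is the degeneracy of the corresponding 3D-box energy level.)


Enumerate all (nx, ny, nz) with nx^2 + ny^2 + nz^2 = 17:
(2,2,3)
(2,3,2)
(3,2,2)
Total degeneracy = 3

3


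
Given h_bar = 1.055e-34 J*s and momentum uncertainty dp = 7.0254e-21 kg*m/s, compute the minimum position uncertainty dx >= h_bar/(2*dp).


dx = h_bar / (2 * dp)
= 1.055e-34 / (2 * 7.0254e-21)
= 1.055e-34 / 1.4051e-20
= 7.5085e-15 m

7.5085e-15


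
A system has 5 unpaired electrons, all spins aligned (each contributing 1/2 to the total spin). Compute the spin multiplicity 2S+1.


Total spin S = N * (1/2) = 5 * 0.5 = 2.5
Spin multiplicity = 2S + 1
= 2 * 2.5 + 1
= 6

6


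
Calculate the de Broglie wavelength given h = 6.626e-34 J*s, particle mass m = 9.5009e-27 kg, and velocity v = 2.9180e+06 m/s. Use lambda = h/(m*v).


lambda = h / (m * v)
= 6.626e-34 / (9.5009e-27 * 2.9180e+06)
= 6.626e-34 / 2.7724e-20
= 2.3900e-14 m

2.3900e-14


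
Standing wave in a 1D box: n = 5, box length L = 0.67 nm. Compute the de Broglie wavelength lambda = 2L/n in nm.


lambda = 2L / n
= 2 * 0.67 / 5
= 1.34 / 5
= 0.268 nm

0.268


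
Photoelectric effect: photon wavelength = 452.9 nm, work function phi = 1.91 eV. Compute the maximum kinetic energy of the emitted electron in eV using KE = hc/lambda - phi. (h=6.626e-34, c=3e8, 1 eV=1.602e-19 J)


E_photon = hc / lambda
= (6.626e-34)(3e8) / (452.9e-9)
= 4.3890e-19 J
= 2.7397 eV
KE = E_photon - phi
= 2.7397 - 1.91
= 0.8297 eV

0.8297


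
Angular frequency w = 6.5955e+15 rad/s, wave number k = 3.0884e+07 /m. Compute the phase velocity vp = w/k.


vp = w / k
= 6.5955e+15 / 3.0884e+07
= 2.1356e+08 m/s

2.1356e+08


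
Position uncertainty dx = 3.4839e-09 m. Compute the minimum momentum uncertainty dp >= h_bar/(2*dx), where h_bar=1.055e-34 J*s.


dp = h_bar / (2 * dx)
= 1.055e-34 / (2 * 3.4839e-09)
= 1.055e-34 / 6.9678e-09
= 1.5141e-26 kg*m/s

1.5141e-26


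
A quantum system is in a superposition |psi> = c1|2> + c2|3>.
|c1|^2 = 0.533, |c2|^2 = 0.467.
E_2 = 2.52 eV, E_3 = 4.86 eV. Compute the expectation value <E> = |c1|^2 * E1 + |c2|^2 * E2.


<E> = |c1|^2 * E1 + |c2|^2 * E2
= 0.533 * 2.52 + 0.467 * 4.86
= 1.3432 + 2.2696
= 3.6128 eV

3.6128


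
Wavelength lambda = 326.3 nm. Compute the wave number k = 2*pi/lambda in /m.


k = 2 * pi / lambda
= 6.2832 / (326.3e-9)
= 6.2832 / 3.2630e-07
= 1.9256e+07 /m

1.9256e+07


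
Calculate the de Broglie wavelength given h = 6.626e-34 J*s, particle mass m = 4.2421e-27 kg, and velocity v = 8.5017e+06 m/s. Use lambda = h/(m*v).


lambda = h / (m * v)
= 6.626e-34 / (4.2421e-27 * 8.5017e+06)
= 6.626e-34 / 3.6065e-20
= 1.8372e-14 m

1.8372e-14


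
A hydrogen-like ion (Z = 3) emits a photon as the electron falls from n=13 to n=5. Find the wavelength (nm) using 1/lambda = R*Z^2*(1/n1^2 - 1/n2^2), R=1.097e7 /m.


1/lambda = R * Z^2 * (1/n1^2 - 1/n2^2)
= 1.097e7 * 3^2 * (1/5^2 - 1/13^2)
= 1.097e7 * 9 * (0.04 - 0.005917)
= 3.3650e+06 /m
lambda = 1 / 3.3650e+06
= 297.1769 nm

297.1769


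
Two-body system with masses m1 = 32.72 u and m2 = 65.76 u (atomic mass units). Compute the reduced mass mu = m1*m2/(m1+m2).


mu = m1 * m2 / (m1 + m2)
= 32.72 * 65.76 / (32.72 + 65.76)
= 2151.6672 / 98.48
= 21.8488 u

21.8488


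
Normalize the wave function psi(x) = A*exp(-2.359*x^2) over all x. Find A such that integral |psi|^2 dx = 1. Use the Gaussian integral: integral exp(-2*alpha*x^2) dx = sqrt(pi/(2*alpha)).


integral |psi|^2 dx = A^2 * sqrt(pi/(2*alpha)) = 1
A^2 = sqrt(2*alpha/pi)
= sqrt(2 * 2.359 / pi)
= 1.225474
A = sqrt(1.225474)
= 1.107

1.107


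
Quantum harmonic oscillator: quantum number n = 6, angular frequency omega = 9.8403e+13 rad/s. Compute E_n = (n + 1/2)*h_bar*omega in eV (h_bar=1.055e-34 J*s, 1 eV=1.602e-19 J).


E = (n + 1/2) * h_bar * omega
= (6 + 0.5) * 1.055e-34 * 9.8403e+13
= 6.5 * 1.0382e-20
= 6.7480e-20 J
= 0.4212 eV

0.4212


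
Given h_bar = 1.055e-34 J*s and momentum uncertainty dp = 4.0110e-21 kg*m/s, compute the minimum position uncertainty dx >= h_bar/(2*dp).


dx = h_bar / (2 * dp)
= 1.055e-34 / (2 * 4.0110e-21)
= 1.055e-34 / 8.0220e-21
= 1.3151e-14 m

1.3151e-14


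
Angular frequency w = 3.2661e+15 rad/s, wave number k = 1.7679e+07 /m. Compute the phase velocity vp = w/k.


vp = w / k
= 3.2661e+15 / 1.7679e+07
= 1.8474e+08 m/s

1.8474e+08


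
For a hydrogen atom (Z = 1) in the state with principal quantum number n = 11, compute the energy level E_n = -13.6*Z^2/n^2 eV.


E_n = -13.6 * Z^2 / n^2
= -13.6 * 1^2 / 11^2
= -13.6 * 1 / 121
= -0.1124 eV

-0.1124


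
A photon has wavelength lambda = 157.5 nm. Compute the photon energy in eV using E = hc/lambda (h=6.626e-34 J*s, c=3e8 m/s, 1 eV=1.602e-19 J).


E = hc / lambda
= (6.626e-34)(3e8) / (157.5e-9)
= 1.9878e-25 / 1.5750e-07
= 1.2621e-18 J
Converting to eV: 1.2621e-18 / 1.602e-19
= 7.8782 eV

7.8782


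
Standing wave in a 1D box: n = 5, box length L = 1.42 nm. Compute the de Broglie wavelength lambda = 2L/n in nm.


lambda = 2L / n
= 2 * 1.42 / 5
= 2.84 / 5
= 0.568 nm

0.568


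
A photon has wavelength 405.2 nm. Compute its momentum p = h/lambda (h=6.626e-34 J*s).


p = h / lambda
= 6.626e-34 / (405.2e-9)
= 6.626e-34 / 4.0520e-07
= 1.6352e-27 kg*m/s

1.6352e-27


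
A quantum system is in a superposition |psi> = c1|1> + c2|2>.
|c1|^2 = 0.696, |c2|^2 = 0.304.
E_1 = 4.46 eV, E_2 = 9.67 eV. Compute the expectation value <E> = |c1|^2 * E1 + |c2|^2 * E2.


<E> = |c1|^2 * E1 + |c2|^2 * E2
= 0.696 * 4.46 + 0.304 * 9.67
= 3.1042 + 2.9397
= 6.0438 eV

6.0438


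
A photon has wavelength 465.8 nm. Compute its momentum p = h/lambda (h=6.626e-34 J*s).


p = h / lambda
= 6.626e-34 / (465.8e-9)
= 6.626e-34 / 4.6580e-07
= 1.4225e-27 kg*m/s

1.4225e-27


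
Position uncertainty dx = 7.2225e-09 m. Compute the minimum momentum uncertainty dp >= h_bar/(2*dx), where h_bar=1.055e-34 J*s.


dp = h_bar / (2 * dx)
= 1.055e-34 / (2 * 7.2225e-09)
= 1.055e-34 / 1.4445e-08
= 7.3036e-27 kg*m/s

7.3036e-27


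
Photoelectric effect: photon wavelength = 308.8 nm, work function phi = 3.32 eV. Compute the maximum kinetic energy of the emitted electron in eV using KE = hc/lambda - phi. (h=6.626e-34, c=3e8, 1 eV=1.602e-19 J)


E_photon = hc / lambda
= (6.626e-34)(3e8) / (308.8e-9)
= 6.4372e-19 J
= 4.0182 eV
KE = E_photon - phi
= 4.0182 - 3.32
= 0.6982 eV

0.6982


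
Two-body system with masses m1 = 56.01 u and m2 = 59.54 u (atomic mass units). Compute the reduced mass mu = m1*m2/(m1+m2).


mu = m1 * m2 / (m1 + m2)
= 56.01 * 59.54 / (56.01 + 59.54)
= 3334.8354 / 115.55
= 28.8605 u

28.8605


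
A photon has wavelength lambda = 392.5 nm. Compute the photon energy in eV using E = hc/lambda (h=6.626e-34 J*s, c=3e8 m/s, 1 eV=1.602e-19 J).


E = hc / lambda
= (6.626e-34)(3e8) / (392.5e-9)
= 1.9878e-25 / 3.9250e-07
= 5.0645e-19 J
Converting to eV: 5.0645e-19 / 1.602e-19
= 3.1613 eV

3.1613


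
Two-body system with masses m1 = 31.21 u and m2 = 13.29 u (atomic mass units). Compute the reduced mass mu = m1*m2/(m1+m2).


mu = m1 * m2 / (m1 + m2)
= 31.21 * 13.29 / (31.21 + 13.29)
= 414.7809 / 44.5
= 9.3209 u

9.3209


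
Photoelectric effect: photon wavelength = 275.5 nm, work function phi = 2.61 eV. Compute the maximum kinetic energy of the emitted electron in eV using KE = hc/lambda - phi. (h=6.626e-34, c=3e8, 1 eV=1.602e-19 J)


E_photon = hc / lambda
= (6.626e-34)(3e8) / (275.5e-9)
= 7.2152e-19 J
= 4.5039 eV
KE = E_photon - phi
= 4.5039 - 2.61
= 1.8939 eV

1.8939


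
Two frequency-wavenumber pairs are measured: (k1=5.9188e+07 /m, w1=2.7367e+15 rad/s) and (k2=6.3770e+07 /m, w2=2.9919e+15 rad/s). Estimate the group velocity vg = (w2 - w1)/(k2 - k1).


vg = (w2 - w1) / (k2 - k1)
= (2.9919e+15 - 2.7367e+15) / (6.3770e+07 - 5.9188e+07)
= 2.5520e+14 / 4.5820e+06
= 5.5696e+07 m/s

5.5696e+07


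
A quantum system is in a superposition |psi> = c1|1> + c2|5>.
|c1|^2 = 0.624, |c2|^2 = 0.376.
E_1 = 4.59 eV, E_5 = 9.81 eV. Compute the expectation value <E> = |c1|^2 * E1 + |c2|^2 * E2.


<E> = |c1|^2 * E1 + |c2|^2 * E2
= 0.624 * 4.59 + 0.376 * 9.81
= 2.8642 + 3.6886
= 6.5527 eV

6.5527


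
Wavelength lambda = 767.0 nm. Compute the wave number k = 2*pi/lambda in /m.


k = 2 * pi / lambda
= 6.2832 / (767.0e-9)
= 6.2832 / 7.6700e-07
= 8.1919e+06 /m

8.1919e+06


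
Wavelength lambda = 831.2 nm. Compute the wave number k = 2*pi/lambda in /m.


k = 2 * pi / lambda
= 6.2832 / (831.2e-9)
= 6.2832 / 8.3120e-07
= 7.5592e+06 /m

7.5592e+06


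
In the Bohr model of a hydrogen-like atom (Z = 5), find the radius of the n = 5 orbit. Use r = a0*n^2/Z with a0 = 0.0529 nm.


r = a0 * n^2 / Z
= 0.0529 * 5^2 / 5
= 0.0529 * 25 / 5
= 0.2645 nm

0.2645


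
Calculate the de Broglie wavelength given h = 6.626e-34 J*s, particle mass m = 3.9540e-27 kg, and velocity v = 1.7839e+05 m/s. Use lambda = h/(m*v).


lambda = h / (m * v)
= 6.626e-34 / (3.9540e-27 * 1.7839e+05)
= 6.626e-34 / 7.0535e-22
= 9.3939e-13 m

9.3939e-13


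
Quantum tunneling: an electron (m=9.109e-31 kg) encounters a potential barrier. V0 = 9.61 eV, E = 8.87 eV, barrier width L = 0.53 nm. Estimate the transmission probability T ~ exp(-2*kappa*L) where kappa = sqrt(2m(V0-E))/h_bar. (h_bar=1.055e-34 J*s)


V0 - E = 0.74 eV = 1.1855e-19 J
kappa = sqrt(2 * m * (V0-E)) / h_bar
= sqrt(2 * 9.109e-31 * 1.1855e-19) / 1.055e-34
= 4.4050e+09 /m
2*kappa*L = 2 * 4.4050e+09 * 0.53e-9
= 4.6693
T = exp(-4.6693) = 9.378924e-03

9.378924e-03


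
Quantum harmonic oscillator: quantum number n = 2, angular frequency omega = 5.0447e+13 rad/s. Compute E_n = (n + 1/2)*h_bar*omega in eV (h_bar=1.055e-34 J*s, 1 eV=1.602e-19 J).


E = (n + 1/2) * h_bar * omega
= (2 + 0.5) * 1.055e-34 * 5.0447e+13
= 2.5 * 5.3222e-21
= 1.3305e-20 J
= 0.0831 eV

0.0831


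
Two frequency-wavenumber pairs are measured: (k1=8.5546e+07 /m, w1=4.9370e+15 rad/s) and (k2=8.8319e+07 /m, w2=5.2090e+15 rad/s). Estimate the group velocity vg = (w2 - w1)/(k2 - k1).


vg = (w2 - w1) / (k2 - k1)
= (5.2090e+15 - 4.9370e+15) / (8.8319e+07 - 8.5546e+07)
= 2.7200e+14 / 2.7730e+06
= 9.8089e+07 m/s

9.8089e+07


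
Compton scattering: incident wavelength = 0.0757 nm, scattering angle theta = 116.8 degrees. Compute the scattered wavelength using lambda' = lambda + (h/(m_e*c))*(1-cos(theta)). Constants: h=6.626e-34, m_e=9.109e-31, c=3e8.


Compton wavelength: h/(m_e*c) = 2.4247e-12 m
d_lambda = 2.4247e-12 * (1 - cos(116.8 deg))
= 2.4247e-12 * 1.450878
= 3.5180e-12 m = 0.003518 nm
lambda' = 0.0757 + 0.003518
= 0.079218 nm

0.079218


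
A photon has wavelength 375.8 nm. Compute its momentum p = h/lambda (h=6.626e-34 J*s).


p = h / lambda
= 6.626e-34 / (375.8e-9)
= 6.626e-34 / 3.7580e-07
= 1.7632e-27 kg*m/s

1.7632e-27


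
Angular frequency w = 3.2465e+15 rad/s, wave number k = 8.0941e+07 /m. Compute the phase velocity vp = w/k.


vp = w / k
= 3.2465e+15 / 8.0941e+07
= 4.0109e+07 m/s

4.0109e+07


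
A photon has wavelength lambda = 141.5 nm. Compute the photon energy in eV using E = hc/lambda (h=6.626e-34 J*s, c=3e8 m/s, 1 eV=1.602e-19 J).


E = hc / lambda
= (6.626e-34)(3e8) / (141.5e-9)
= 1.9878e-25 / 1.4150e-07
= 1.4048e-18 J
Converting to eV: 1.4048e-18 / 1.602e-19
= 8.7691 eV

8.7691


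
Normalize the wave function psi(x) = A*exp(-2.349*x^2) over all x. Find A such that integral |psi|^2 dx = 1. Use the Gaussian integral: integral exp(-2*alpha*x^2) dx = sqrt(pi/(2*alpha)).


integral |psi|^2 dx = A^2 * sqrt(pi/(2*alpha)) = 1
A^2 = sqrt(2*alpha/pi)
= sqrt(2 * 2.349 / pi)
= 1.222874
A = sqrt(1.222874)
= 1.1058

1.1058


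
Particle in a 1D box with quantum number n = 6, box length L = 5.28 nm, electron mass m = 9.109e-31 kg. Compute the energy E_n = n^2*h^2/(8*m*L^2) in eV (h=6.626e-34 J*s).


E = n^2 * h^2 / (8 * m * L^2)
= 6^2 * (6.626e-34)^2 / (8 * 9.109e-31 * (5.28e-9)^2)
= 36 * 4.3904e-67 / (8 * 9.109e-31 * 2.7878e-17)
= 7.7800e-20 J
= 0.4856 eV

0.4856


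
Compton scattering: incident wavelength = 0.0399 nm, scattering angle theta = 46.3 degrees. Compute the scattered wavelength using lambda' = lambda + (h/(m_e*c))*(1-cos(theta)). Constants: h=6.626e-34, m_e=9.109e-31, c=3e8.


Compton wavelength: h/(m_e*c) = 2.4247e-12 m
d_lambda = 2.4247e-12 * (1 - cos(46.3 deg))
= 2.4247e-12 * 0.309118
= 7.4952e-13 m = 0.00075 nm
lambda' = 0.0399 + 0.00075
= 0.04065 nm

0.04065


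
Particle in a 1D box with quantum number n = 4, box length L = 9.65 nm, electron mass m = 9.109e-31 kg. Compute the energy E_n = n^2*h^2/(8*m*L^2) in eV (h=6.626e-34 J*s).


E = n^2 * h^2 / (8 * m * L^2)
= 4^2 * (6.626e-34)^2 / (8 * 9.109e-31 * (9.65e-9)^2)
= 16 * 4.3904e-67 / (8 * 9.109e-31 * 9.3123e-17)
= 1.0352e-20 J
= 0.0646 eV

0.0646


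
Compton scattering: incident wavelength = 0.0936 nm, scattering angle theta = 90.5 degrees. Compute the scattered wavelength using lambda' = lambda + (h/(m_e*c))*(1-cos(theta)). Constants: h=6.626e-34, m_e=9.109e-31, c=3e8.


Compton wavelength: h/(m_e*c) = 2.4247e-12 m
d_lambda = 2.4247e-12 * (1 - cos(90.5 deg))
= 2.4247e-12 * 1.008727
= 2.4459e-12 m = 0.002446 nm
lambda' = 0.0936 + 0.002446
= 0.096046 nm

0.096046


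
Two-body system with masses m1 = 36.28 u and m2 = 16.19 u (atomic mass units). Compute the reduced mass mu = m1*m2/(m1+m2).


mu = m1 * m2 / (m1 + m2)
= 36.28 * 16.19 / (36.28 + 16.19)
= 587.3732 / 52.47
= 11.1945 u

11.1945


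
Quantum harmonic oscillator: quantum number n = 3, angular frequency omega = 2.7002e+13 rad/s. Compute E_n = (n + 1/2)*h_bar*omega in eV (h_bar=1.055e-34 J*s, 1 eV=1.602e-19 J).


E = (n + 1/2) * h_bar * omega
= (3 + 0.5) * 1.055e-34 * 2.7002e+13
= 3.5 * 2.8487e-21
= 9.9705e-21 J
= 0.0622 eV

0.0622


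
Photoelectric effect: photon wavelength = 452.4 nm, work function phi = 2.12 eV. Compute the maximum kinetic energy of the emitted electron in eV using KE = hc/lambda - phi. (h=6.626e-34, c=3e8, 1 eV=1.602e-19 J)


E_photon = hc / lambda
= (6.626e-34)(3e8) / (452.4e-9)
= 4.3939e-19 J
= 2.7428 eV
KE = E_photon - phi
= 2.7428 - 2.12
= 0.6228 eV

0.6228


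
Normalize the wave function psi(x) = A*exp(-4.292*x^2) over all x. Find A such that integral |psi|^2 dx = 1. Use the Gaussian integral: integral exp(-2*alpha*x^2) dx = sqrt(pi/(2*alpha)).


integral |psi|^2 dx = A^2 * sqrt(pi/(2*alpha)) = 1
A^2 = sqrt(2*alpha/pi)
= sqrt(2 * 4.292 / pi)
= 1.652989
A = sqrt(1.652989)
= 1.2857

1.2857


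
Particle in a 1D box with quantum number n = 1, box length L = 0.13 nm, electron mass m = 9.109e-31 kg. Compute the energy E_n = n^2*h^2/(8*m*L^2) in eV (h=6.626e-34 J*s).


E = n^2 * h^2 / (8 * m * L^2)
= 1^2 * (6.626e-34)^2 / (8 * 9.109e-31 * (0.13e-9)^2)
= 1 * 4.3904e-67 / (8 * 9.109e-31 * 1.6900e-20)
= 3.5650e-18 J
= 22.2532 eV

22.2532


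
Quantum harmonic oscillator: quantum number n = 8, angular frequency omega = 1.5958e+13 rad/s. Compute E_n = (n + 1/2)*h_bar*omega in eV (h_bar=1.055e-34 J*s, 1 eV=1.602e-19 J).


E = (n + 1/2) * h_bar * omega
= (8 + 0.5) * 1.055e-34 * 1.5958e+13
= 8.5 * 1.6836e-21
= 1.4310e-20 J
= 0.0893 eV

0.0893


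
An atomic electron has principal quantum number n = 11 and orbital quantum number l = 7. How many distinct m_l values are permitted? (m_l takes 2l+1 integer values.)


m_l ranges from -l to +l in integer steps
So m_l goes from -7 to +7
Count = 2l + 1 = 2*7 + 1
= 15

15


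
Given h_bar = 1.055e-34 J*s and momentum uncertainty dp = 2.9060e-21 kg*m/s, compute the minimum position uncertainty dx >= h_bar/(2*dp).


dx = h_bar / (2 * dp)
= 1.055e-34 / (2 * 2.9060e-21)
= 1.055e-34 / 5.8120e-21
= 1.8152e-14 m

1.8152e-14


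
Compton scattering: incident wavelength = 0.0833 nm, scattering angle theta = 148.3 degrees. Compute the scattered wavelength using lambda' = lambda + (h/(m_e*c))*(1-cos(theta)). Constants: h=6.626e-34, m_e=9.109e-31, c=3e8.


Compton wavelength: h/(m_e*c) = 2.4247e-12 m
d_lambda = 2.4247e-12 * (1 - cos(148.3 deg))
= 2.4247e-12 * 1.850811
= 4.4877e-12 m = 0.004488 nm
lambda' = 0.0833 + 0.004488
= 0.087788 nm

0.087788


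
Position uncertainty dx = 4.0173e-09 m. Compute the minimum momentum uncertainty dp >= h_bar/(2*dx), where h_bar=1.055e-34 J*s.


dp = h_bar / (2 * dx)
= 1.055e-34 / (2 * 4.0173e-09)
= 1.055e-34 / 8.0346e-09
= 1.3131e-26 kg*m/s

1.3131e-26


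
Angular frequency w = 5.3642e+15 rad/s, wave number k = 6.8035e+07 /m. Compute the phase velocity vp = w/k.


vp = w / k
= 5.3642e+15 / 6.8035e+07
= 7.8845e+07 m/s

7.8845e+07


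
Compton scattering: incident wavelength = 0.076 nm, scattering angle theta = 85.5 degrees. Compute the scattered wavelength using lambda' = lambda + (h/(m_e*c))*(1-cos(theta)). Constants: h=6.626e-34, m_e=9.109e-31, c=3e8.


Compton wavelength: h/(m_e*c) = 2.4247e-12 m
d_lambda = 2.4247e-12 * (1 - cos(85.5 deg))
= 2.4247e-12 * 0.921541
= 2.2345e-12 m = 0.002234 nm
lambda' = 0.076 + 0.002234
= 0.078234 nm

0.078234


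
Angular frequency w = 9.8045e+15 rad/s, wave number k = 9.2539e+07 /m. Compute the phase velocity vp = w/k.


vp = w / k
= 9.8045e+15 / 9.2539e+07
= 1.0595e+08 m/s

1.0595e+08


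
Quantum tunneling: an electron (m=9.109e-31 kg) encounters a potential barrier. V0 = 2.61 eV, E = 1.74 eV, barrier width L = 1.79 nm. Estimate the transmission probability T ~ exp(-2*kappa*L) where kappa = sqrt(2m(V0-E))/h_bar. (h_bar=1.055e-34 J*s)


V0 - E = 0.87 eV = 1.3937e-19 J
kappa = sqrt(2 * m * (V0-E)) / h_bar
= sqrt(2 * 9.109e-31 * 1.3937e-19) / 1.055e-34
= 4.7763e+09 /m
2*kappa*L = 2 * 4.7763e+09 * 1.79e-9
= 17.099
T = exp(-17.099) = 3.749558e-08

3.749558e-08


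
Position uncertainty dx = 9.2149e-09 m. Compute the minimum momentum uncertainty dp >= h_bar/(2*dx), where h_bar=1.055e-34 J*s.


dp = h_bar / (2 * dx)
= 1.055e-34 / (2 * 9.2149e-09)
= 1.055e-34 / 1.8430e-08
= 5.7244e-27 kg*m/s

5.7244e-27


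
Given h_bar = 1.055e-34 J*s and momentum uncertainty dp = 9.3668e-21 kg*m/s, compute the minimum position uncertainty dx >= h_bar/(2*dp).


dx = h_bar / (2 * dp)
= 1.055e-34 / (2 * 9.3668e-21)
= 1.055e-34 / 1.8734e-20
= 5.6316e-15 m

5.6316e-15


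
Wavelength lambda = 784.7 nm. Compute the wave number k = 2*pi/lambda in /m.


k = 2 * pi / lambda
= 6.2832 / (784.7e-9)
= 6.2832 / 7.8470e-07
= 8.0071e+06 /m

8.0071e+06


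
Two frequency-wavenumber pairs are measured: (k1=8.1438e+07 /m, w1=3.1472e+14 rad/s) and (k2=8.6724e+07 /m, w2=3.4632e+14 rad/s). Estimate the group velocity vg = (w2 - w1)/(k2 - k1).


vg = (w2 - w1) / (k2 - k1)
= (3.4632e+14 - 3.1472e+14) / (8.6724e+07 - 8.1438e+07)
= 3.1600e+13 / 5.2860e+06
= 5.9781e+06 m/s

5.9781e+06


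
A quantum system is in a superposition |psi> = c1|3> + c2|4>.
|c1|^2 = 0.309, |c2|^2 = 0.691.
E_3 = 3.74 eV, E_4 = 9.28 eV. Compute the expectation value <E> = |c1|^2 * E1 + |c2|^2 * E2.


<E> = |c1|^2 * E1 + |c2|^2 * E2
= 0.309 * 3.74 + 0.691 * 9.28
= 1.1557 + 6.4125
= 7.5681 eV

7.5681


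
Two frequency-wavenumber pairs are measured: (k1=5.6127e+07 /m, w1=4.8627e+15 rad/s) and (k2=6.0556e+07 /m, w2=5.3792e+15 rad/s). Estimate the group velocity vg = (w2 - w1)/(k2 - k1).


vg = (w2 - w1) / (k2 - k1)
= (5.3792e+15 - 4.8627e+15) / (6.0556e+07 - 5.6127e+07)
= 5.1650e+14 / 4.4290e+06
= 1.1662e+08 m/s

1.1662e+08


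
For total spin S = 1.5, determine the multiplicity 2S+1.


Spin multiplicity = 2S + 1
= 2 * 1.5 + 1
= 3.0 + 1
= 4

4


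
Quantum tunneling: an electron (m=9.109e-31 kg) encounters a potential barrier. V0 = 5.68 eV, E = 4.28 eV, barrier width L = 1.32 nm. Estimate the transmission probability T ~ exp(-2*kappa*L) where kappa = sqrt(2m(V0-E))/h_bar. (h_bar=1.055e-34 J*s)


V0 - E = 1.4 eV = 2.2428e-19 J
kappa = sqrt(2 * m * (V0-E)) / h_bar
= sqrt(2 * 9.109e-31 * 2.2428e-19) / 1.055e-34
= 6.0589e+09 /m
2*kappa*L = 2 * 6.0589e+09 * 1.32e-9
= 15.9955
T = exp(-15.9955) = 1.130458e-07

1.130458e-07


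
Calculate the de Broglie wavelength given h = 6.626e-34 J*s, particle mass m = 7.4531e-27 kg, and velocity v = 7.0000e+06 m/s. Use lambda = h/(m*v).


lambda = h / (m * v)
= 6.626e-34 / (7.4531e-27 * 7.0000e+06)
= 6.626e-34 / 5.2172e-20
= 1.2700e-14 m

1.2700e-14


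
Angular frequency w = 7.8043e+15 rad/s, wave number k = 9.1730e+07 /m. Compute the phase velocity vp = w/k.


vp = w / k
= 7.8043e+15 / 9.1730e+07
= 8.5079e+07 m/s

8.5079e+07


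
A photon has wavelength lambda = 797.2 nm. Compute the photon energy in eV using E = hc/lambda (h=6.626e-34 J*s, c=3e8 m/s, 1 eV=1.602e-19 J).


E = hc / lambda
= (6.626e-34)(3e8) / (797.2e-9)
= 1.9878e-25 / 7.9720e-07
= 2.4935e-19 J
Converting to eV: 2.4935e-19 / 1.602e-19
= 1.5565 eV

1.5565


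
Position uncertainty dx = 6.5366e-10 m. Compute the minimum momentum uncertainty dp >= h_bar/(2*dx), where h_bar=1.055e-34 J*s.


dp = h_bar / (2 * dx)
= 1.055e-34 / (2 * 6.5366e-10)
= 1.055e-34 / 1.3073e-09
= 8.0699e-26 kg*m/s

8.0699e-26


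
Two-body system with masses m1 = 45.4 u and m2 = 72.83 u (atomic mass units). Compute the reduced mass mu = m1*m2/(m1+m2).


mu = m1 * m2 / (m1 + m2)
= 45.4 * 72.83 / (45.4 + 72.83)
= 3306.482 / 118.23
= 27.9665 u

27.9665


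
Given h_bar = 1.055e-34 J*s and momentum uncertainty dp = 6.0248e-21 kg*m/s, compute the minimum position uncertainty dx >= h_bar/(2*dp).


dx = h_bar / (2 * dp)
= 1.055e-34 / (2 * 6.0248e-21)
= 1.055e-34 / 1.2050e-20
= 8.7555e-15 m

8.7555e-15


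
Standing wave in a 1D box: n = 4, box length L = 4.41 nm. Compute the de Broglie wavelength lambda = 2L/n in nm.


lambda = 2L / n
= 2 * 4.41 / 4
= 8.82 / 4
= 2.205 nm

2.205


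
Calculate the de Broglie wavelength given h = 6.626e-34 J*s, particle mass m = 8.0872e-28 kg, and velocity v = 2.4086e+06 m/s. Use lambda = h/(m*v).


lambda = h / (m * v)
= 6.626e-34 / (8.0872e-28 * 2.4086e+06)
= 6.626e-34 / 1.9479e-21
= 3.4016e-13 m

3.4016e-13


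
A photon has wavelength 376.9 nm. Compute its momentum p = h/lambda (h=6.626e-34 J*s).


p = h / lambda
= 6.626e-34 / (376.9e-9)
= 6.626e-34 / 3.7690e-07
= 1.7580e-27 kg*m/s

1.7580e-27


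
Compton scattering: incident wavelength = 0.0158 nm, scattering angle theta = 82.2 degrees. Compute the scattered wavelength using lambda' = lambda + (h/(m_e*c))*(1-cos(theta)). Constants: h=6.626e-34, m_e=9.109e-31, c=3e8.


Compton wavelength: h/(m_e*c) = 2.4247e-12 m
d_lambda = 2.4247e-12 * (1 - cos(82.2 deg))
= 2.4247e-12 * 0.864284
= 2.0956e-12 m = 0.002096 nm
lambda' = 0.0158 + 0.002096
= 0.017896 nm

0.017896


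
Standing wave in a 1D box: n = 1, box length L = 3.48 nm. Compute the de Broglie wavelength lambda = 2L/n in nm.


lambda = 2L / n
= 2 * 3.48 / 1
= 6.96 / 1
= 6.96 nm

6.96


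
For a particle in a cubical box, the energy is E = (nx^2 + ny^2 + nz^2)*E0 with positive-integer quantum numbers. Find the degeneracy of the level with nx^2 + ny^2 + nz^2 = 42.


Enumerate all (nx, ny, nz) with nx^2 + ny^2 + nz^2 = 42:
(1,4,5)
(1,5,4)
(4,1,5)
(4,5,1)
(5,1,4)
(5,4,1)
Total degeneracy = 6

6


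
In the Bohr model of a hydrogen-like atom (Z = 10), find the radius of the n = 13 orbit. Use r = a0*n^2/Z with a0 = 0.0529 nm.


r = a0 * n^2 / Z
= 0.0529 * 13^2 / 10
= 0.0529 * 169 / 10
= 0.894 nm

0.894


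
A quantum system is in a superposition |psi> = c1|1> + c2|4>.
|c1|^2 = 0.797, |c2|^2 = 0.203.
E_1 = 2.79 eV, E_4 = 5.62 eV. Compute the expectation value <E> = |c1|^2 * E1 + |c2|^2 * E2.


<E> = |c1|^2 * E1 + |c2|^2 * E2
= 0.797 * 2.79 + 0.203 * 5.62
= 2.2236 + 1.1409
= 3.3645 eV

3.3645


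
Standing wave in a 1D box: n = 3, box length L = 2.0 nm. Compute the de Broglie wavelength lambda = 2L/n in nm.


lambda = 2L / n
= 2 * 2.0 / 3
= 4.0 / 3
= 1.3333 nm

1.3333


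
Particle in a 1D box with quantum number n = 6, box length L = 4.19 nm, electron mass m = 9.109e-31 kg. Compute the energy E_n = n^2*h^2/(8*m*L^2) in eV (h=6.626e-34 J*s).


E = n^2 * h^2 / (8 * m * L^2)
= 6^2 * (6.626e-34)^2 / (8 * 9.109e-31 * (4.19e-9)^2)
= 36 * 4.3904e-67 / (8 * 9.109e-31 * 1.7556e-17)
= 1.2354e-19 J
= 0.7712 eV

0.7712


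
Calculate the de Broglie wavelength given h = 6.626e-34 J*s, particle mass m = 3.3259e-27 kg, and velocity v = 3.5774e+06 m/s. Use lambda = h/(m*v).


lambda = h / (m * v)
= 6.626e-34 / (3.3259e-27 * 3.5774e+06)
= 6.626e-34 / 1.1898e-20
= 5.5690e-14 m

5.5690e-14


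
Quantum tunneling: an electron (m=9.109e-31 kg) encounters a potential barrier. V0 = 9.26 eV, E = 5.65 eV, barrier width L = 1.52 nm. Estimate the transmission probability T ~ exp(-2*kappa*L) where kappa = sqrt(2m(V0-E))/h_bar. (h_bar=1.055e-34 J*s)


V0 - E = 3.61 eV = 5.7832e-19 J
kappa = sqrt(2 * m * (V0-E)) / h_bar
= sqrt(2 * 9.109e-31 * 5.7832e-19) / 1.055e-34
= 9.7293e+09 /m
2*kappa*L = 2 * 9.7293e+09 * 1.52e-9
= 29.5772
T = exp(-29.5772) = 1.428258e-13

1.428258e-13


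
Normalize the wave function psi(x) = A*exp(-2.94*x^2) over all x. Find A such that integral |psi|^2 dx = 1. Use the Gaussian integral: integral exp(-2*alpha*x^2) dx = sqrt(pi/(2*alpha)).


integral |psi|^2 dx = A^2 * sqrt(pi/(2*alpha)) = 1
A^2 = sqrt(2*alpha/pi)
= sqrt(2 * 2.94 / pi)
= 1.368087
A = sqrt(1.368087)
= 1.1697

1.1697


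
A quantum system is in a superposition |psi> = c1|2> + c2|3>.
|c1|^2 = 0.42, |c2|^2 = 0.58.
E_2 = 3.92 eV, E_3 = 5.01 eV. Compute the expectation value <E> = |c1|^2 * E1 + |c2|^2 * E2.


<E> = |c1|^2 * E1 + |c2|^2 * E2
= 0.42 * 3.92 + 0.58 * 5.01
= 1.6464 + 2.9058
= 4.5522 eV

4.5522


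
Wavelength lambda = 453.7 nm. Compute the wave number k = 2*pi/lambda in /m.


k = 2 * pi / lambda
= 6.2832 / (453.7e-9)
= 6.2832 / 4.5370e-07
= 1.3849e+07 /m

1.3849e+07


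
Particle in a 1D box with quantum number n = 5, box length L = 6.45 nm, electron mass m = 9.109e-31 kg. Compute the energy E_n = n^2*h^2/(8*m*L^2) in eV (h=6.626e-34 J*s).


E = n^2 * h^2 / (8 * m * L^2)
= 5^2 * (6.626e-34)^2 / (8 * 9.109e-31 * (6.45e-9)^2)
= 25 * 4.3904e-67 / (8 * 9.109e-31 * 4.1603e-17)
= 3.6205e-20 J
= 0.226 eV

0.226


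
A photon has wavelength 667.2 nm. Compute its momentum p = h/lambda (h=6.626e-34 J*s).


p = h / lambda
= 6.626e-34 / (667.2e-9)
= 6.626e-34 / 6.6720e-07
= 9.9311e-28 kg*m/s

9.9311e-28


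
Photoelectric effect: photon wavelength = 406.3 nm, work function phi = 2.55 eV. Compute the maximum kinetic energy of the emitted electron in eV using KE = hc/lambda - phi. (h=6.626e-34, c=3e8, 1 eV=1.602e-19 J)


E_photon = hc / lambda
= (6.626e-34)(3e8) / (406.3e-9)
= 4.8924e-19 J
= 3.054 eV
KE = E_photon - phi
= 3.054 - 2.55
= 0.504 eV

0.504


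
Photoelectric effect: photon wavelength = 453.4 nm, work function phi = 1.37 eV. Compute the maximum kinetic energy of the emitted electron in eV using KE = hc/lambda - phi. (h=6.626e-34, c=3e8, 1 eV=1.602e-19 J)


E_photon = hc / lambda
= (6.626e-34)(3e8) / (453.4e-9)
= 4.3842e-19 J
= 2.7367 eV
KE = E_photon - phi
= 2.7367 - 1.37
= 1.3667 eV

1.3667


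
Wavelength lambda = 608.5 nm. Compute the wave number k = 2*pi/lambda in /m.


k = 2 * pi / lambda
= 6.2832 / (608.5e-9)
= 6.2832 / 6.0850e-07
= 1.0326e+07 /m

1.0326e+07


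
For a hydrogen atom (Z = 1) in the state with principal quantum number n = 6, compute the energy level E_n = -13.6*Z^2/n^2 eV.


E_n = -13.6 * Z^2 / n^2
= -13.6 * 1^2 / 6^2
= -13.6 * 1 / 36
= -0.3778 eV

-0.3778


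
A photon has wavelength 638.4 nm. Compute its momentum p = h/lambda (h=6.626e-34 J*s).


p = h / lambda
= 6.626e-34 / (638.4e-9)
= 6.626e-34 / 6.3840e-07
= 1.0379e-27 kg*m/s

1.0379e-27


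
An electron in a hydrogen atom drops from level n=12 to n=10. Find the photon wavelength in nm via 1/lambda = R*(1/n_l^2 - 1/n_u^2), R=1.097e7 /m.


1/lambda = R * (1/n_l^2 - 1/n_u^2)
= 1.097e7 * (1/10^2 - 1/12^2)
= 1.097e7 * (0.01 - 0.006944)
= 1.097e7 * 0.003056
= 3.3519e+04 /m
lambda = 1 / 3.3519e+04 = 29833.43 nm

29833.43


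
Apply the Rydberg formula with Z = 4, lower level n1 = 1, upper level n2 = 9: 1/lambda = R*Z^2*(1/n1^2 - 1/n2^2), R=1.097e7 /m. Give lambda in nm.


1/lambda = R * Z^2 * (1/n1^2 - 1/n2^2)
= 1.097e7 * 4^2 * (1/1^2 - 1/9^2)
= 1.097e7 * 16 * (1.0 - 0.012346)
= 1.7335e+08 /m
lambda = 1 / 1.7335e+08
= 5.7686 nm

5.7686


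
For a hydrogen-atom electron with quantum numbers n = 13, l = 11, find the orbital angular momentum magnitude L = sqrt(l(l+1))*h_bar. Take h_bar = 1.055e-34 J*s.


L = sqrt(l*(l+1)) * h_bar
= sqrt(11 * 12) * 1.055e-34
= sqrt(132) * 1.055e-34
= 11.4891 * 1.055e-34
= 1.2121e-33 J*s

1.2121e-33


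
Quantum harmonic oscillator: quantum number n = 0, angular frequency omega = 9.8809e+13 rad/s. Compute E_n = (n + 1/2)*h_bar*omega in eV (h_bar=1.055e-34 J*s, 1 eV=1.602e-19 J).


E = (n + 1/2) * h_bar * omega
= (0 + 0.5) * 1.055e-34 * 9.8809e+13
= 0.5 * 1.0424e-20
= 5.2122e-21 J
= 0.0325 eV

0.0325


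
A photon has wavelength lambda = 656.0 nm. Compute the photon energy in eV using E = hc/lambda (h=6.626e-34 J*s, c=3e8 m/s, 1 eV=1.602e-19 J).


E = hc / lambda
= (6.626e-34)(3e8) / (656.0e-9)
= 1.9878e-25 / 6.5600e-07
= 3.0302e-19 J
Converting to eV: 3.0302e-19 / 1.602e-19
= 1.8915 eV

1.8915


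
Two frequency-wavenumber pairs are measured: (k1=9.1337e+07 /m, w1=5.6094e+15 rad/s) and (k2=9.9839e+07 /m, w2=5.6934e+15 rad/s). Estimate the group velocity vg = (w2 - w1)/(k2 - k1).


vg = (w2 - w1) / (k2 - k1)
= (5.6934e+15 - 5.6094e+15) / (9.9839e+07 - 9.1337e+07)
= 8.4000e+13 / 8.5020e+06
= 9.8800e+06 m/s

9.8800e+06


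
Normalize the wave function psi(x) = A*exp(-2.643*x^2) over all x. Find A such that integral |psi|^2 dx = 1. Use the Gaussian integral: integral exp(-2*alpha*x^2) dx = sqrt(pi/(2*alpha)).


integral |psi|^2 dx = A^2 * sqrt(pi/(2*alpha)) = 1
A^2 = sqrt(2*alpha/pi)
= sqrt(2 * 2.643 / pi)
= 1.297145
A = sqrt(1.297145)
= 1.1389

1.1389


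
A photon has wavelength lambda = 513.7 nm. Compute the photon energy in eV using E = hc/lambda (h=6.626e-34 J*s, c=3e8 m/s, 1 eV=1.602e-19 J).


E = hc / lambda
= (6.626e-34)(3e8) / (513.7e-9)
= 1.9878e-25 / 5.1370e-07
= 3.8696e-19 J
Converting to eV: 3.8696e-19 / 1.602e-19
= 2.4155 eV

2.4155


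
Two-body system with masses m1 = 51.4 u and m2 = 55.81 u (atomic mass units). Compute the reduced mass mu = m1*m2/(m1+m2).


mu = m1 * m2 / (m1 + m2)
= 51.4 * 55.81 / (51.4 + 55.81)
= 2868.634 / 107.21
= 26.7571 u

26.7571


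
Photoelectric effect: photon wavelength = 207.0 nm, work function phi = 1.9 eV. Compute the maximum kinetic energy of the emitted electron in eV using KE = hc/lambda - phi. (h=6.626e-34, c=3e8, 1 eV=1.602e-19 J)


E_photon = hc / lambda
= (6.626e-34)(3e8) / (207.0e-9)
= 9.6029e-19 J
= 5.9943 eV
KE = E_photon - phi
= 5.9943 - 1.9
= 4.0943 eV

4.0943


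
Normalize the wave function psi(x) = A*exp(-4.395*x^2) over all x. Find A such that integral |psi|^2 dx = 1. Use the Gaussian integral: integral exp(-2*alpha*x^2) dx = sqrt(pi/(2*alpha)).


integral |psi|^2 dx = A^2 * sqrt(pi/(2*alpha)) = 1
A^2 = sqrt(2*alpha/pi)
= sqrt(2 * 4.395 / pi)
= 1.672706
A = sqrt(1.672706)
= 1.2933

1.2933


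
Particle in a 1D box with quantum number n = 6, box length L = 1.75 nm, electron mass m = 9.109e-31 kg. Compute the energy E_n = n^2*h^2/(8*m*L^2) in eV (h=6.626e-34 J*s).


E = n^2 * h^2 / (8 * m * L^2)
= 6^2 * (6.626e-34)^2 / (8 * 9.109e-31 * (1.75e-9)^2)
= 36 * 4.3904e-67 / (8 * 9.109e-31 * 3.0625e-18)
= 7.0822e-19 J
= 4.4209 eV

4.4209


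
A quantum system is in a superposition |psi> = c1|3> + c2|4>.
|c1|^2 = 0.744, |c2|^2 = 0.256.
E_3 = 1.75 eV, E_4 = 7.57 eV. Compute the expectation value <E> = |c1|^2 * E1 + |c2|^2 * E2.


<E> = |c1|^2 * E1 + |c2|^2 * E2
= 0.744 * 1.75 + 0.256 * 7.57
= 1.302 + 1.9379
= 3.2399 eV

3.2399


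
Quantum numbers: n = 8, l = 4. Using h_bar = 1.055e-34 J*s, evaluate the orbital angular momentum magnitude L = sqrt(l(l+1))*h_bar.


L = sqrt(l*(l+1)) * h_bar
= sqrt(4 * 5) * 1.055e-34
= sqrt(20) * 1.055e-34
= 4.4721 * 1.055e-34
= 4.7181e-34 J*s

4.7181e-34


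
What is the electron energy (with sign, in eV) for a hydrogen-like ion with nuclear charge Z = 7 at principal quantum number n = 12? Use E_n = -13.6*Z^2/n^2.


E_n = -13.6 * Z^2 / n^2
= -13.6 * 7^2 / 12^2
= -13.6 * 49 / 144
= -4.6278 eV

-4.6278


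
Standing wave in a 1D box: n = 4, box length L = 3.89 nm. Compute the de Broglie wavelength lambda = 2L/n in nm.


lambda = 2L / n
= 2 * 3.89 / 4
= 7.78 / 4
= 1.945 nm

1.945


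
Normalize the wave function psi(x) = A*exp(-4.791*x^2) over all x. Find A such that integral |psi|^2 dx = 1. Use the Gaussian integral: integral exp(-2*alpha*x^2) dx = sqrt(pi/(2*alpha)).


integral |psi|^2 dx = A^2 * sqrt(pi/(2*alpha)) = 1
A^2 = sqrt(2*alpha/pi)
= sqrt(2 * 4.791 / pi)
= 1.746438
A = sqrt(1.746438)
= 1.3215

1.3215


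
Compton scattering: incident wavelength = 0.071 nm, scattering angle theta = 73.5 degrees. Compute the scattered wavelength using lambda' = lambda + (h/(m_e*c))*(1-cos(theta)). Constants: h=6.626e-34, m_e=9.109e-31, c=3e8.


Compton wavelength: h/(m_e*c) = 2.4247e-12 m
d_lambda = 2.4247e-12 * (1 - cos(73.5 deg))
= 2.4247e-12 * 0.715985
= 1.7361e-12 m = 0.001736 nm
lambda' = 0.071 + 0.001736
= 0.072736 nm

0.072736


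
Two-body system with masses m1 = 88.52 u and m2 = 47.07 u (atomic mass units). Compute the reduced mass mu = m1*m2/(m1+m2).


mu = m1 * m2 / (m1 + m2)
= 88.52 * 47.07 / (88.52 + 47.07)
= 4166.6364 / 135.59
= 30.7297 u

30.7297


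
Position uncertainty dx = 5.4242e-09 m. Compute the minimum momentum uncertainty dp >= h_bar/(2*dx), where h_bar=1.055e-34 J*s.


dp = h_bar / (2 * dx)
= 1.055e-34 / (2 * 5.4242e-09)
= 1.055e-34 / 1.0848e-08
= 9.7249e-27 kg*m/s

9.7249e-27


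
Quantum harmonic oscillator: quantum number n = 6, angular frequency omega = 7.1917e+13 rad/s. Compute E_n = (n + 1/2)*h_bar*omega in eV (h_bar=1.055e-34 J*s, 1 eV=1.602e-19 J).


E = (n + 1/2) * h_bar * omega
= (6 + 0.5) * 1.055e-34 * 7.1917e+13
= 6.5 * 7.5872e-21
= 4.9317e-20 J
= 0.3078 eV

0.3078


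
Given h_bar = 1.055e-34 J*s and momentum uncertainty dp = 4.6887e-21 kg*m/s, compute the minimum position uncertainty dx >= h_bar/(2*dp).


dx = h_bar / (2 * dp)
= 1.055e-34 / (2 * 4.6887e-21)
= 1.055e-34 / 9.3774e-21
= 1.1250e-14 m

1.1250e-14


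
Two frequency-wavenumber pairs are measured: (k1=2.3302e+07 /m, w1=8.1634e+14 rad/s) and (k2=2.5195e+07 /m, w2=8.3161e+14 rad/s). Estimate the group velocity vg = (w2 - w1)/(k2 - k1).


vg = (w2 - w1) / (k2 - k1)
= (8.3161e+14 - 8.1634e+14) / (2.5195e+07 - 2.3302e+07)
= 1.5270e+13 / 1.8930e+06
= 8.0666e+06 m/s

8.0666e+06


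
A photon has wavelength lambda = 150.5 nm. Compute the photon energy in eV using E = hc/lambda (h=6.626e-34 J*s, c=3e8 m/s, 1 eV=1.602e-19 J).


E = hc / lambda
= (6.626e-34)(3e8) / (150.5e-9)
= 1.9878e-25 / 1.5050e-07
= 1.3208e-18 J
Converting to eV: 1.3208e-18 / 1.602e-19
= 8.2447 eV

8.2447


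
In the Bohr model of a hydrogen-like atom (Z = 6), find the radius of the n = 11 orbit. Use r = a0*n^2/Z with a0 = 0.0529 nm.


r = a0 * n^2 / Z
= 0.0529 * 11^2 / 6
= 0.0529 * 121 / 6
= 1.0668 nm

1.0668


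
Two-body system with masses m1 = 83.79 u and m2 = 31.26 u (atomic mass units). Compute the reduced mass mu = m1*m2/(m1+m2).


mu = m1 * m2 / (m1 + m2)
= 83.79 * 31.26 / (83.79 + 31.26)
= 2619.2754 / 115.05
= 22.7664 u

22.7664


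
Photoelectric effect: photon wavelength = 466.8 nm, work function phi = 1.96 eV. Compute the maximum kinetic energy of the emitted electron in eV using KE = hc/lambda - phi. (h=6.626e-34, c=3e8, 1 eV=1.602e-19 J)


E_photon = hc / lambda
= (6.626e-34)(3e8) / (466.8e-9)
= 4.2584e-19 J
= 2.6581 eV
KE = E_photon - phi
= 2.6581 - 1.96
= 0.6981 eV

0.6981


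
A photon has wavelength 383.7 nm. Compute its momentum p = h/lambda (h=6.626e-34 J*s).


p = h / lambda
= 6.626e-34 / (383.7e-9)
= 6.626e-34 / 3.8370e-07
= 1.7269e-27 kg*m/s

1.7269e-27


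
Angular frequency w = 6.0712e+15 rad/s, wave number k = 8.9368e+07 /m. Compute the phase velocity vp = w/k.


vp = w / k
= 6.0712e+15 / 8.9368e+07
= 6.7935e+07 m/s

6.7935e+07


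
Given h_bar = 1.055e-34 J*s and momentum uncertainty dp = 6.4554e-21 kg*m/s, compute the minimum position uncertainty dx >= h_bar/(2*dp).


dx = h_bar / (2 * dp)
= 1.055e-34 / (2 * 6.4554e-21)
= 1.055e-34 / 1.2911e-20
= 8.1715e-15 m

8.1715e-15


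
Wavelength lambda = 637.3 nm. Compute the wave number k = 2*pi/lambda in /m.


k = 2 * pi / lambda
= 6.2832 / (637.3e-9)
= 6.2832 / 6.3730e-07
= 9.8591e+06 /m

9.8591e+06
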